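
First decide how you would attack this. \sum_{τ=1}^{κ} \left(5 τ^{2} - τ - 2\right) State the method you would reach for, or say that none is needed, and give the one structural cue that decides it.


Method: no special technique — with only polynomial terms in τ present, the classical sum-of-powers identities are all you need.


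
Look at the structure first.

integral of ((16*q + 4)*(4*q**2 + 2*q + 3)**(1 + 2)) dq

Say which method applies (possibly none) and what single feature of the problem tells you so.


Diagnosis: u-substitution — the only nontrivial dependence routes through 4*q**2 + 2*q + 3, whose derivative supplies the leftover factor up to a constant multiple — u = 4*q**2 + 2*q + 3 flattens it. Multiplying out and using the power rule would succeed as well, just with far more bookkeeping.


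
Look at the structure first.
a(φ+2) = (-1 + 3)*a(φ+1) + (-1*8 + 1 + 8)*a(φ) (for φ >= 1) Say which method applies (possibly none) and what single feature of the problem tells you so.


Diagnosis: the characteristic-root method — the recurrence treats every index alike (constant coefficients, no forcing) — precisely the regime where r^φ trials close it.


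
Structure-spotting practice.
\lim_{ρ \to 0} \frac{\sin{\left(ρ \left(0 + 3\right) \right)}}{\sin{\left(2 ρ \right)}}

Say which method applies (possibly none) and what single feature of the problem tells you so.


Verdict: l'Hôpital's rule (0/0) — the 0/0 form at 0 is the signature situation for l'Hôpital's rule. Known elementary limits would finish this too — the rule just bypasses the case analysis.


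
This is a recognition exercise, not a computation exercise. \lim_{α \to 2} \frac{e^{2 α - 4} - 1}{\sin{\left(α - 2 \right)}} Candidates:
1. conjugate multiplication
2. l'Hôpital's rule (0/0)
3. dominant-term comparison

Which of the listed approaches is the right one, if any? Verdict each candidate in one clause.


Best approach: l'Hôpital's rule (0/0) — plug in 2: top and bottom both hit zero, so differentiate each and retry. A local series expansion at the point resolves it as well; the rule is the packaged version of that step.
- conjugate multiplication — no divergent radical difference is present for a conjugate pair to cancel.
- l'Hôpital's rule (0/0): applicable, and directly so.
- dominant-term comparison: this limit is not decided by comparing leading-term growth at infinity.


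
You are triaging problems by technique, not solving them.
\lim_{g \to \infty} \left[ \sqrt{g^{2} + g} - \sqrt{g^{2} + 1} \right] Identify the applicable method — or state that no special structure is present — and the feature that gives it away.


Best approach: conjugate multiplication — this difference gives up after one conjugate multiplication — the radical structure cancels against its conjugate.


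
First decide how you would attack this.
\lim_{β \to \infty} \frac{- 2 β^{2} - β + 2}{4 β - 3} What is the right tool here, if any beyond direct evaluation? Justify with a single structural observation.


Verdict: dominant-term comparison — growth-rate triage: the leading powers of β decide the limit, everything else is noise. l'Hôpital's at-infinity variant applies to the expression viewed as a single quotient; the leading-term comparison is the direct route.


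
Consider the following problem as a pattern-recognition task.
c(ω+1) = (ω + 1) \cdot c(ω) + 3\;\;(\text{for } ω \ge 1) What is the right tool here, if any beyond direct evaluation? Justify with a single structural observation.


Method: a summation factor — first-order, linear, moving coefficient ω + 1: the discrete analogue of an integrating factor handles it.


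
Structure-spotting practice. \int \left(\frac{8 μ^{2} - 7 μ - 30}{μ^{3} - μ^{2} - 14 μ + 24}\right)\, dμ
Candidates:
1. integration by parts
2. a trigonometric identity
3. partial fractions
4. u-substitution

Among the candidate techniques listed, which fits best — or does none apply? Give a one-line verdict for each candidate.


Technique: partial fractions — μ^{3} - μ^{2} - 14 μ + 24 splits into linear pieces, so the quotient is a sum of simple fractions — decompose before integrating.
- integration by parts — there is no nonconstant-polynomial-times-kernel split with an exp, sine, cosine (degree-1 argument), or logarithm partner.
- a trigonometric identity — no sine or cosine appears, so there is nothing for a trigonometric identity to act on.
- partial fractions: applies; the problem has the shape this method handles.
- u-substitution — no subexpression of the integrand pairs with its own derivative as a factor — individual terms may offer their own substitutions, but any change of variable covering the whole integral would have to be constructed from outside the expression.


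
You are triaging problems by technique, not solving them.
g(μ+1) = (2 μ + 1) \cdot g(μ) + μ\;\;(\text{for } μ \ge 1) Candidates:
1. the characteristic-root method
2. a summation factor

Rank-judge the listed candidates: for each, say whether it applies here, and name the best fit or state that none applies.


Diagnosis: a summation factor — with the index-dependent coefficient 2 μ + 1, dividing by the cumulative product turns the left side into a pure difference.
- the characteristic-root method: the coefficients change with the index, which the root method cannot absorb.
- a summation factor — yes, a natural case for it.


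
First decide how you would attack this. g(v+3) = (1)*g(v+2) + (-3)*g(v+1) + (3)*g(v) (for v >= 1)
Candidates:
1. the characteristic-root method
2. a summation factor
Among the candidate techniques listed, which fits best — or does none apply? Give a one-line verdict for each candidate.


Method: the characteristic-root method — every coefficient is a fixed number and the forcing is zero — substitute r^v and read off the root equation.
- the characteristic-root method — a fit — the right tool for this form.
- a summation factor: a summation factor telescopes one-step recursions; this one carries higher-order memory.


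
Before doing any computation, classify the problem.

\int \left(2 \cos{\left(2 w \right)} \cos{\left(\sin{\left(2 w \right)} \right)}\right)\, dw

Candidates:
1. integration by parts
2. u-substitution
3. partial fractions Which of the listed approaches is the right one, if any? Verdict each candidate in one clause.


Diagnosis: u-substitution — everything non-trivial happens through the inner expression \sin{\left(2 w \right)}, and its derivative accounts for the remaining factor up to a constant, so set u = \sin{\left(2 w \right)}.
- integration by parts — the integrand does not split as a nonconstant polynomial times an exp, sine, cosine of a linear argument, or logarithm — no polynomial-kernel parts product to differentiate one side of.
- u-substitution — yes — fits the structure here.
- partial fractions: the expression is not a ratio of polynomials that decomposes further.


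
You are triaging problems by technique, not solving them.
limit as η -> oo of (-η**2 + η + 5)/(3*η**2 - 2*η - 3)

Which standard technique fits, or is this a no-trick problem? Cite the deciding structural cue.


Best approach: dominant-term comparison — divide through by the highest power of η; every lower-order term dies and the dominant terms decide the limit. As a single quotient, the ∞/∞ shape would yield to repeated differentiation as well — the growth comparison gets there in one look.


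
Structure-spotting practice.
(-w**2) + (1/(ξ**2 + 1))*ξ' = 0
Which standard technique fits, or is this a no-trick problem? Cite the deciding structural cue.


Best approach: separation of variables — all dependence on the two variables factors apart, the defining separable shape. The equation is exact as it stands too — a potential function exists — though separation reads the split structure directly.


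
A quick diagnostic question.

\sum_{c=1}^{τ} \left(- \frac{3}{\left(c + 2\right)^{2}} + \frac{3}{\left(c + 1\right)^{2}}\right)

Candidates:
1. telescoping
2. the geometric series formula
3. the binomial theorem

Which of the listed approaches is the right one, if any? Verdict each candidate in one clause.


Verdict: telescoping — the generic term is a one-step difference of \frac{3}{\left(c + 1\right)^{2}}, so partial sums shortcut to endpoint evaluation.
- telescoping — applies; the problem has the shape this method handles.
- the geometric series formula: dividing successive terms gives an index-dependent quantity, not a constant.
- the binomial theorem — the summand does not match any term pattern of an expanded binomial power.


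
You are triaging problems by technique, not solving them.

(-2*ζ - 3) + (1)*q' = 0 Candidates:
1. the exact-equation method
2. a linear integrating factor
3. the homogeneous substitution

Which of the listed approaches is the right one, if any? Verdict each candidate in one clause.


Diagnosis: no special technique — the slope is a function of ζ alone, so integrate both sides directly.
- the exact-equation method: the unknown never enters the equation — exactness holds emptily, with nothing for the method to add.
- a linear integrating factor — the linear template holds only trivially here (the unknown is absent, so the coefficient is zero) — the method is not the natural label.
- the homogeneous substitution — the slope changes under joint rescaling, failing the degree-zero test.


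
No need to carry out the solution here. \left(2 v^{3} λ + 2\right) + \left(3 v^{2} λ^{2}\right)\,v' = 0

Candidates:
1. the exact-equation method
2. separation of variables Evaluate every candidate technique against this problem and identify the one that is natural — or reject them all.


Method: the exact-equation method — the mixed-partials test passes for 2 v^{3} λ + 2 and 3 v^{2} λ^{2}, so a potential function exists as presented.
- the exact-equation method — yes, a natural case for it.
- separation of variables: the two dependences do not factor apart.


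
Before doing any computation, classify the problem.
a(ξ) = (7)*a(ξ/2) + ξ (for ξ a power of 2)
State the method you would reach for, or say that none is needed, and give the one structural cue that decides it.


Verdict: the master substitution — treat m = log base 2 of ξ as the new clock: one recursion step advances m by one while ξ scales by 2.


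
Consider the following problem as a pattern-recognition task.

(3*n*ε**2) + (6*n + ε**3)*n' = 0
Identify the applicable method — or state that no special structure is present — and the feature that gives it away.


Verdict: the exact-equation method — because the two cross partials coincide, the form is conservative as written — recover its potential in (ε, n).


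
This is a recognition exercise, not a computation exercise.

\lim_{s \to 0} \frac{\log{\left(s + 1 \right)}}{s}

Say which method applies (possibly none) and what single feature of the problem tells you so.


Method: l'Hôpital's rule (0/0) — substituting 0 gives 0 over 0; differentiate top and bottom once and re-evaluate. One could equally expand both pieces locally and compare leading terms; the rule does that in one stroke.


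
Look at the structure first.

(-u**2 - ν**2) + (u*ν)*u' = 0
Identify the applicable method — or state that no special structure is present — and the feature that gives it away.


Best approach: the homogeneous substitution — the slope is degree-zero homogeneous: the ratio substitution v = u/ν collapses it. Rearranged, this also fits the Bernoulli template directly; the homogeneous substitution reads the structure without the rearrangement.


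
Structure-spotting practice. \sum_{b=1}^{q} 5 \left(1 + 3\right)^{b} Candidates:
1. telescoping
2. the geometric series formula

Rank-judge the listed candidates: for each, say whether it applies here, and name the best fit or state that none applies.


Method: the geometric series formula — consecutive terms stand in a fixed index-free ratio — the geometric sum formula closes it.
- telescoping — the terms as presented offer no neighboring cancellation — a telescoping rewrite may exist, but the displayed structure does not hand one over.
- the geometric series formula: applicable, and directly so.


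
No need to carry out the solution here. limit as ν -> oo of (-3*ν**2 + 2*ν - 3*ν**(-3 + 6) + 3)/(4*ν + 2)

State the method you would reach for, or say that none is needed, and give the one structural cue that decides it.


Verdict: dominant-term comparison — as ν grows, only the highest-degree terms matter — compare leading terms and read the limit off. l'Hôpital's at-infinity variant applies to the expression viewed as a single quotient; the leading-term comparison is the direct route.


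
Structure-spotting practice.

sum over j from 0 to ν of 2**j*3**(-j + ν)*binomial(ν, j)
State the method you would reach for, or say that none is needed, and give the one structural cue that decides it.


Method: the binomial theorem — binomial(ν, j) weighting matched powers of 2 and 3 is the expanded form of (2 + 3)^ν — fold it back up.


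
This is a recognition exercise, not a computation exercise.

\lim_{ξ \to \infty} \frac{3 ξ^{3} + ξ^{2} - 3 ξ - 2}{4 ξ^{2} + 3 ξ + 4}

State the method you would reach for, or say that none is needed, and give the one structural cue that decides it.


Diagnosis: dominant-term comparison — at large ξ only the top-degree terms survive; compare the leading terms and the limit falls out. Differentiating the expression as a single quotient would eventually settle it as well; matching dominant growth settles it immediately.


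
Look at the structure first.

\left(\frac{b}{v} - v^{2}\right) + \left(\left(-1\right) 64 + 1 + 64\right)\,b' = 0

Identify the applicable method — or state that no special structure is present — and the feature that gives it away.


Method: a linear integrating factor — the unknown enters only to the first power against a nonzero forcing term — the integrating-factor template applies directly.


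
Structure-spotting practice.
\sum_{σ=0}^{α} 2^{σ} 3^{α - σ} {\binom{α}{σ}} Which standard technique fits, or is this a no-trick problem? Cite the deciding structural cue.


Verdict: the binomial theorem — the summand is term σ of a binomial expansion in 2 and 3; the whole sum is a single power.


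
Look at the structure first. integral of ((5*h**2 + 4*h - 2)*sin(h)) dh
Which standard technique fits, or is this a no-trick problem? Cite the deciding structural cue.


Technique: integration by parts — the integrand splits as 5*h**2 + 4*h - 2 times sin(h) — repeatedly differentiating the polynomial part kills it, which is the parts ladder.


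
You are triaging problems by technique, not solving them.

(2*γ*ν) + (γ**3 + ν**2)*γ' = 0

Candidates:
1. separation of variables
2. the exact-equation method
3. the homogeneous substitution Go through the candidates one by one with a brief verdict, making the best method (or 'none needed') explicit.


Diagnosis: the exact-equation method — because the two cross partials coincide, the form is conservative as written — recover its potential in (ν, γ).
- separation of variables — the two dependences do not factor apart.
- the exact-equation method: a fit — the right tool for this form.
- the homogeneous substitution — rescaling both variables together changes the slope, so no ratio substitution collapses it.


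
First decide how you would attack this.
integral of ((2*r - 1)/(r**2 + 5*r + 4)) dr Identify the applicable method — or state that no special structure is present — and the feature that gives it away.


Verdict: partial fractions — the integrand is a proper rational function and its denominator r**2 + 5*r + 4 factors into distinct pieces, so it splits into simple fractions.


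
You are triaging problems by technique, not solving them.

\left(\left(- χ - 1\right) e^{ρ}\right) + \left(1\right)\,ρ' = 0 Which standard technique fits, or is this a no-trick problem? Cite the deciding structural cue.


Diagnosis: separation of variables — separating collects all ρ-dependence with the derivative and leaves all χ-dependence opposite: variables separate.


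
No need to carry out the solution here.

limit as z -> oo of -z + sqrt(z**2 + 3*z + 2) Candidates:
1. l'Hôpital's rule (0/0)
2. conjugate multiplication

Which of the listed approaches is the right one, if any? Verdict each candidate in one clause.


Technique: conjugate multiplication — sqrt(z**2 + 3*z + 2) and z both blow up, but their difference is tame once the conjugate rationalizes it.
- l'Hôpital's rule (0/0) — the expression is a difference driving to ∞ − ∞, not a 0/0 quotient — there is no ratio for the rule to differentiate.
- conjugate multiplication: a fit — the right tool for this form.


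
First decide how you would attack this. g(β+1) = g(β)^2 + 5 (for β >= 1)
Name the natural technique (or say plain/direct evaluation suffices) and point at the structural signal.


Method: no special technique — the sequence value feeds back through itself nonlinearly — linear superposition fails, and every superposition-based closed form fails with it.


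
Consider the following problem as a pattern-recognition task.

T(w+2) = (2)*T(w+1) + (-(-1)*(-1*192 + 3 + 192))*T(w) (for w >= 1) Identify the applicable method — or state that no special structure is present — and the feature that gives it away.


Verdict: the characteristic-root method — fixed numeric weights on consecutive terms and no forcing term added: the root method in its home territory.


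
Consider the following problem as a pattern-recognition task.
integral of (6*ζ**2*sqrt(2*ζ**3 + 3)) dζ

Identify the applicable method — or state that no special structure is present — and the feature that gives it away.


Verdict: u-substitution — read it as f(2*ζ**3 + 3) times a constant multiple of d(2*ζ**3 + 3): one substitution, u = 2*ζ**3 + 3, finishes it.


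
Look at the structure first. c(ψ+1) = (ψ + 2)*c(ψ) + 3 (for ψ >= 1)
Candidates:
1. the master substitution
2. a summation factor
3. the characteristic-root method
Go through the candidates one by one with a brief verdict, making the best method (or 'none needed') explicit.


Verdict: a summation factor — rescale the sequence by the product of the weights ψ + 2 so far — the recurrence collapses to a plain running sum.
- the master substitution — the recursion shifts the index rather than dividing it.
- a summation factor — yes — fits the structure here.
- the characteristic-root method: the coefficients change with the index, which the root method cannot absorb.


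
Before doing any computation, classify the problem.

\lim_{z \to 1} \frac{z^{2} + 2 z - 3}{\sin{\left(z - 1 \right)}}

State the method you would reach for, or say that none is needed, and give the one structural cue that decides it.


Diagnosis: l'Hôpital's rule (0/0) — numerator and denominator both vanish at 1 — a genuine 0/0 form, which is exactly when l'Hôpital applies. Known elementary limits would finish this too — the rule just bypasses the case analysis.


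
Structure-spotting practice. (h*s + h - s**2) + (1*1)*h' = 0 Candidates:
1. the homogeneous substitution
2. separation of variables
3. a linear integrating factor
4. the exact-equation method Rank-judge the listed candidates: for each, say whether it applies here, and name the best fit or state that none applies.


Verdict: a linear integrating factor — the unknown enters only to the first power against a nonzero forcing term — the integrating-factor template applies directly.
- the homogeneous substitution — the ratio of the variables does not determine the slope.
- separation of variables: no division isolates the independent variable from the unknown.
- a linear integrating factor: applicable, and directly so.
- the exact-equation method — no potential function has this form as its differential, as written.


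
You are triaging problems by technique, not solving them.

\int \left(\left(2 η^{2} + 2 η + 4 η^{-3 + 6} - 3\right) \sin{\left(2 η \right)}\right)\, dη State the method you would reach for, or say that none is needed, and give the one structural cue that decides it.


Verdict: integration by parts — (2 η^{2} + 2 η + 4 η^{-3 + 6} - 3) dies after finitely many derivatives while \sin{\left(2 η \right)} cycles under integration — the tabular/parts setup.


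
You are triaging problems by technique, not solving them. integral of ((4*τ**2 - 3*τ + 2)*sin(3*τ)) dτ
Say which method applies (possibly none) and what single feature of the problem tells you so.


Technique: integration by parts — differentiate 4*τ**2 - 3*τ + 2, integrate sin(3*τ): each pass lowers the polynomial degree, so parts terminates.


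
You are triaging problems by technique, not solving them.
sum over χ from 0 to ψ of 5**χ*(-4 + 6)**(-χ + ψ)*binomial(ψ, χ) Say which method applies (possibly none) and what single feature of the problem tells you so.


Verdict: the binomial theorem — the binomial coefficients weight matched powers of 5 and (-4 + 6), which is exactly the expansion of a binomial power.


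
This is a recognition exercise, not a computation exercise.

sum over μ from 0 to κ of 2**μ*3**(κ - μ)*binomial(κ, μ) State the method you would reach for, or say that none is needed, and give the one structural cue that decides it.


Method: the binomial theorem — the summand is term μ of a binomial expansion in 2 and 3; the whole sum is a single power.


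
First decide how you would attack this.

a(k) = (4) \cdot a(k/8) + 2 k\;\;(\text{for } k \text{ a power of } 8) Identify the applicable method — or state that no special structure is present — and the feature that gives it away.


Technique: the master substitution — the argument shrinks by the factor 8, so measure the index on a logarithmic scale and the recursion becomes a shift.


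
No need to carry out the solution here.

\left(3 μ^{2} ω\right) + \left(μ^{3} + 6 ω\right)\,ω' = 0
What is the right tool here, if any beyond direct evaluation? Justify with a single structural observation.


Technique: the exact-equation method — the mixed-partials test passes for 3 μ^{2} ω and μ^{3} + 6 ω, so a potential function exists as presented.


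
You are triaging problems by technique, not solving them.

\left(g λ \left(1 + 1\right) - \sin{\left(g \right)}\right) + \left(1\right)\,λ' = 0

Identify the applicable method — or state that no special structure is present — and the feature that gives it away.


Best approach: a linear integrating factor — the unknown enters only to the first power against a nonzero forcing term — the integrating-factor template applies directly.


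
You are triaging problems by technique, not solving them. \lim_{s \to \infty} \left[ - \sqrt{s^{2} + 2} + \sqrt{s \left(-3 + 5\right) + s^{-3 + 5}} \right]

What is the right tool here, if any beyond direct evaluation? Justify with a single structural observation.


Verdict: conjugate multiplication — divergence minus divergence hides a finite answer — expose it by pairing \sqrt{s \left(-3 + 5\right) + s^{-3 + 5}} - \sqrt{s^{2} + 2} with its conjugate.


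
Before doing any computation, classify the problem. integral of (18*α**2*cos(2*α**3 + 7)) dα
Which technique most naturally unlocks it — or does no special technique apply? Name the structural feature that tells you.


Verdict: u-substitution — structure check: outer function, inner expression 2*α**3 + 7, inner derivative as a factor — the classic u = 2*α**3 + 7 pattern.


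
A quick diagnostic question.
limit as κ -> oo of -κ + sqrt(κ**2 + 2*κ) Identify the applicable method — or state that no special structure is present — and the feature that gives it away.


Technique: conjugate multiplication — neither sqrt(κ**2 + 2*κ) nor κ converges alone, so rewrite their difference as a conjugate-rationalized quotient first.


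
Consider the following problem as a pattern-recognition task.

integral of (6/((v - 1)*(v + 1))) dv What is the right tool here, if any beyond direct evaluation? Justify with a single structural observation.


Diagnosis: partial fractions — a proper rational integrand whose denominator splits into simpler factors — decompose into partial fractions first.


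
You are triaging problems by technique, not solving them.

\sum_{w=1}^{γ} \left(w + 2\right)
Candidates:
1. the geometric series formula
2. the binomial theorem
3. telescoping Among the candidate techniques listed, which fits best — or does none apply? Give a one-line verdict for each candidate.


Method: no special technique — this is bookkeeping, not technique: standard formulas for sums of constant-multiple powers of w apply termwise.
- the geometric series formula — there is no constant term-to-term ratio.
- the binomial theorem — no binomial coefficients pair with matched powers.
- telescoping — writing out consecutive terms as given produces no pairwise cancellation.


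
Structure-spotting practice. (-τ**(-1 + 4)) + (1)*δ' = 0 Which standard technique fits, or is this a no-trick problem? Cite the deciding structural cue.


Verdict: no special technique — with δ absent the equation is not coupled at all: direct integration in τ.


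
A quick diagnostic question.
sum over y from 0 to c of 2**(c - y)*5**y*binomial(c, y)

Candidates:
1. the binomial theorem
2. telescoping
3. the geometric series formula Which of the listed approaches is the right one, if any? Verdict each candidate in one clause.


Diagnosis: the binomial theorem — terms weighting binomial(c, y) against matched powers of 5 and 2 reassemble into (5 + 2)^c by the binomial theorem.
- the binomial theorem — applicable, and directly so.
- telescoping — writing out consecutive terms as given produces no pairwise cancellation.
- the geometric series formula — the ratio of consecutive terms depends on the index.


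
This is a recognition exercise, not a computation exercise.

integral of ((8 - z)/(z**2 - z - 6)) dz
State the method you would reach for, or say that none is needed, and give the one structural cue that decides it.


Verdict: partial fractions — each factor of z**2 - z - 6 owns one elementary piece of the integrand — separate them and integrate piecewise.


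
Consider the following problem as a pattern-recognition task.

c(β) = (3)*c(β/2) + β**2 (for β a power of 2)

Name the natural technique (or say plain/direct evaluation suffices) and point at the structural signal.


Method: the master substitution — treat m = log base 2 of β as the new clock: one recursion step advances m by one while β scales by 2.


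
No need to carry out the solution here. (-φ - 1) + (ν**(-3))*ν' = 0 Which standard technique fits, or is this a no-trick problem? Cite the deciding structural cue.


Verdict: separation of variables — one side of the product carries the independent variable, the other the unknown — the textbook separation shape. One could also solve this as an exact equation; with each coefficient in its own variable, separating is the same work with fewer steps.


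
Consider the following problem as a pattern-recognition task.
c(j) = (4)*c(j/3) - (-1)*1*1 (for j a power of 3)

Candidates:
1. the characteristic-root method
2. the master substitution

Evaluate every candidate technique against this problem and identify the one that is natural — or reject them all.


Method: the master substitution — the argument j/3 divides the index by 3; the standard j = 3^m substitution converts it to a constant-shift recurrence.
- the characteristic-root method: the recursion divides its index rather than shifting it — outside the constant-shift family the root method covers.
- the master substitution — applicable, and directly so.


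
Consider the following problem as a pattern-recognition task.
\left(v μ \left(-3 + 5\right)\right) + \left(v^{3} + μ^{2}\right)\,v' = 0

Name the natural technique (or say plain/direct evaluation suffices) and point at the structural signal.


Technique: the exact-equation method — equality of cross partials is the green light — assemble the potential function term by term.


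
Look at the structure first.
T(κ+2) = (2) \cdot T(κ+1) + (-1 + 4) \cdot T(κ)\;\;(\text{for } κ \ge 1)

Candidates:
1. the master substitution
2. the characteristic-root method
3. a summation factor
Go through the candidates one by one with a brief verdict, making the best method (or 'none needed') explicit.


Diagnosis: the characteristic-root method — fixed numeric weights on consecutive terms and no forcing term added: the root method in its home territory.
- the master substitution — there is no divide-the-index recursive argument.
- the characteristic-root method: applicable, and directly so.
- a summation factor — a summation factor telescopes one-step recursions; this one carries higher-order memory.


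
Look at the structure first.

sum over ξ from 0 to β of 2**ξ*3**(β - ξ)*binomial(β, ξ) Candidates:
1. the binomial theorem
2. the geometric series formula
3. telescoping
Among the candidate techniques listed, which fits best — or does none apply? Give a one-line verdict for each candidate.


Method: the binomial theorem — the binomial coefficients weight matched powers of 2 and 3, which is exactly the expansion of a binomial power.
- the binomial theorem — yes — fits the structure here.
- the geometric series formula: dividing successive terms gives an index-dependent quantity, not a constant.
- telescoping — the summand is not presented as a shifted difference — a telescoping rewrite may exist, but the displayed structure does not offer one.


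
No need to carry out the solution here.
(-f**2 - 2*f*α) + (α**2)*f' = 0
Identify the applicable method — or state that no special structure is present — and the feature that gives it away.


Technique: the homogeneous substitution — the slope's numerator and denominator share total degree; set v = f/α and the equation drops to separable form. Rearranged, this also fits the Bernoulli template directly; the homogeneous substitution reads the structure without the rearrangement.


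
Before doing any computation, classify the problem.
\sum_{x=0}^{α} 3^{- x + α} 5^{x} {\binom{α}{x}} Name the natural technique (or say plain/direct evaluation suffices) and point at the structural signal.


Technique: the binomial theorem — the summand is term x of a binomial expansion in 5 and 3; the whole sum is a single power.


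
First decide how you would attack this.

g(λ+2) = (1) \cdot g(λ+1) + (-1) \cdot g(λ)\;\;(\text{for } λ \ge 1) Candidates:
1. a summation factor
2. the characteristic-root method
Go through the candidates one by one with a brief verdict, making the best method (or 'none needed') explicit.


Technique: the characteristic-root method — no index-dependence in the weights and nothing inhomogeneous: classic characteristic-equation setup.
- a summation factor — a summation factor telescopes one-step recursions; this one carries higher-order memory.
- the characteristic-root method: yes — fits the structure here.


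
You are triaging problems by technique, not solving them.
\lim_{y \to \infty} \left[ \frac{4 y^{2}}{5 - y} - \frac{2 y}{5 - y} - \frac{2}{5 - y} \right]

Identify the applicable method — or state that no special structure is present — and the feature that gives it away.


Best approach: dominant-term comparison — at large y only the top-degree terms survive; compare the leading terms and the limit falls out. Differentiating the expression as a single quotient would eventually settle it as well; matching dominant growth settles it immediately.


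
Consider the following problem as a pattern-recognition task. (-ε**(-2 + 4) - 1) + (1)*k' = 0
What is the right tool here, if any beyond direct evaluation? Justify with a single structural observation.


Best approach: no special technique — the slope is a function of ε alone, so integrate both sides directly.


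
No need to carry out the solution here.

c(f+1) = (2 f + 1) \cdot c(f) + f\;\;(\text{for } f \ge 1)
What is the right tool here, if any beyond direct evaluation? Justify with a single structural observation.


Best approach: a summation factor — one step of memory with a weight 2 f + 1 that changes as the index grows — the summation-factor construction is built for this.


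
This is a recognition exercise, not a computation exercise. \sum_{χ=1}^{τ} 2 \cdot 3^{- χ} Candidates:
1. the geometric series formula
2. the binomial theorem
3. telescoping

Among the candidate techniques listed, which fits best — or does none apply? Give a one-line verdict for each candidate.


Verdict: the geometric series formula — consecutive terms stand in a fixed index-free ratio — the geometric sum formula closes it.
- the geometric series formula: yes, a natural case for it.
- the binomial theorem: the summand does not match any term pattern of an expanded binomial power.
- telescoping — writing out consecutive terms as given produces no pairwise cancellation.


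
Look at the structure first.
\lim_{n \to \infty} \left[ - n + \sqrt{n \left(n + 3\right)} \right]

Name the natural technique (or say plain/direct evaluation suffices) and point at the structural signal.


Best approach: conjugate multiplication — the difference \sqrt{n \left(n + 3\right)} - n is an ∞ − ∞ stalemate; its conjugate partner breaks the tie.


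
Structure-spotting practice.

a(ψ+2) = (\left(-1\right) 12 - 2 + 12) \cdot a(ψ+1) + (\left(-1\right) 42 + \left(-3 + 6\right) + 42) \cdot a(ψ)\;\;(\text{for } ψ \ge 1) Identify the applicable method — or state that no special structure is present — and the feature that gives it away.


Verdict: the characteristic-root method — this is the constant-coefficient homogeneous case — the whole solution in ψ reduces to a polynomial's roots.


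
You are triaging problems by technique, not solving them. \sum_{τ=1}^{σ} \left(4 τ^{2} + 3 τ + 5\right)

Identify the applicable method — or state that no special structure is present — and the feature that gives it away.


Verdict: no special technique — with only polynomial terms in τ present, the classical sum-of-powers identities are all you need.


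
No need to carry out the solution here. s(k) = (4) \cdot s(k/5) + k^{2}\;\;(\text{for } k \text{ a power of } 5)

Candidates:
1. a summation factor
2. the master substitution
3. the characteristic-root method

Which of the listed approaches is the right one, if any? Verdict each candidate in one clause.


Method: the master substitution — the argument contracts 5-fold per step: reindex k exponentially and solve the linear recurrence in the new index.
- a summation factor — a divided-index call is outside the fixed-shift first-order family a summation factor normalizes.
- the master substitution — yes, a natural case for it.
- the characteristic-root method: a divided-index call is not the fixed-shift linear shape that characteristic roots solve.


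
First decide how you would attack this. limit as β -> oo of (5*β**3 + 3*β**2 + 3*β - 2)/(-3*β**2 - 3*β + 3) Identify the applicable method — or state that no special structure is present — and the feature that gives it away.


Method: dominant-term comparison — growth-rate triage: the leading powers of β decide the limit, everything else is noise. Viewed as a single quotient this is an ∞/∞ form — an at-infinity application of l'Hôpital's rule would also resolve it; comparing leading growth reads the answer without differentiating.


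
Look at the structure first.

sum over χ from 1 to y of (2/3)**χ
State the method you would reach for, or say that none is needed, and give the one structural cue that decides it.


Method: the geometric series formula — each summand is the previous one scaled by 2/3; that constant multiplier is itself the geometric structure.


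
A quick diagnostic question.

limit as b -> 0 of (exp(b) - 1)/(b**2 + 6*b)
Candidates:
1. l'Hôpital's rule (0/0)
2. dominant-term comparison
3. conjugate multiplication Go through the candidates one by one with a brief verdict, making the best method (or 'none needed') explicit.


Diagnosis: l'Hôpital's rule (0/0) — both numerator and denominator vanish at 0: the genuine 0/0 indeterminate that l'Hôpital exists for. The standard small-argument limits would also carry it; the rule is the systematic route.
- l'Hôpital's rule (0/0) — applies; the problem has the shape this method handles.
- dominant-term comparison: this limit is not decided by comparing leading-term growth at infinity.
- conjugate multiplication: there is no infinity-minus-infinity radical difference to rationalize.


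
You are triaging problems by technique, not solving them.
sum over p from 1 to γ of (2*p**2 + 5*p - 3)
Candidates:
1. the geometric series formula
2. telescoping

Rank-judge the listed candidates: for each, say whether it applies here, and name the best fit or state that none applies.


Verdict: no special technique — no ratio, no shift structure, no binomial pattern: sum the constant-multiple powers of p with known formulas.
- the geometric series formula — no single multiplier carries one term to the next throughout the sum.
- telescoping: computed from the summand as displayed, the partial sums build up without the pairwise collapse telescoping exploits.


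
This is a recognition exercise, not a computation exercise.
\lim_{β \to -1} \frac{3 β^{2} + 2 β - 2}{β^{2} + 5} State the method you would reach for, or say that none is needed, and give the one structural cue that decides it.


Verdict: no special technique — the function is continuous at -1; evaluation is itself the limit, no machinery required.


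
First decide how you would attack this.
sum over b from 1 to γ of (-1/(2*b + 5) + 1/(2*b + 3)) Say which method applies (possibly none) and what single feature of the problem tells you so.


Verdict: telescoping — spot the paired structure — each term adds 1/(2*b + 3) and subtracts its successor value, which the next term restores: the definition of a telescoping chain.


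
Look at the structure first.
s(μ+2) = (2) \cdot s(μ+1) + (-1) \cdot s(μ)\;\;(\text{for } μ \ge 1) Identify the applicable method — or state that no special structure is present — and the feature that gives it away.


Technique: the characteristic-root method — no index-dependence in the weights and nothing inhomogeneous: classic characteristic-equation setup.


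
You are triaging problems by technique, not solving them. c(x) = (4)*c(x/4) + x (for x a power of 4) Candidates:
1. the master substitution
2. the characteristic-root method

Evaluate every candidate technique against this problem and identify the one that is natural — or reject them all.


Best approach: the master substitution — the index is divided (x/4), not shifted — substitute x = 4^m to straighten it into a shift recurrence.
- the master substitution: yes, a natural case for it.
- the characteristic-root method: the recursion divides its index rather than shifting it — outside the constant-shift family the root method covers.


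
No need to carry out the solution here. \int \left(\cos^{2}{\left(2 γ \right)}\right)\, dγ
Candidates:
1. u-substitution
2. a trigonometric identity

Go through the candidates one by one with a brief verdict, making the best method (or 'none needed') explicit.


Diagnosis: a trigonometric identity — apply power reduction to \cos^{2}{\left(2 γ \right)}; each application halves the trigonometric degree.
- u-substitution: no subexpression of the integrand pairs with its own derivative as a factor — individual terms may offer their own substitutions, but any change of variable covering the whole integral would have to be constructed from outside the expression.
- a trigonometric identity — a fit — the right tool for this form.
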